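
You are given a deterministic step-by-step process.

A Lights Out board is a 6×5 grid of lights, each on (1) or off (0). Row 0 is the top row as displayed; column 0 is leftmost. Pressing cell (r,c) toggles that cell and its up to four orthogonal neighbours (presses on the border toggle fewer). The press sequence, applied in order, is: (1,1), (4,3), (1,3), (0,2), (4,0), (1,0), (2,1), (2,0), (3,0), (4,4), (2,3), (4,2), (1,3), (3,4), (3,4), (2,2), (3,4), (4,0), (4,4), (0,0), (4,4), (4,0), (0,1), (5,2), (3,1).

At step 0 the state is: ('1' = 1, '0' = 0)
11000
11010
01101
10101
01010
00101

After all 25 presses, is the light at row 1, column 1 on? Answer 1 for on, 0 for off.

gen 0: 11000
11010
01101
10101
01010
00101
gen 1: 10000
00110
00101
10101
01010
00101
gen 2: 10000
00110
00101
10111
01101
00111
gen 3: 10010
00001
00111
10111
01101
00111
gen 4: 11100
00101
00111
10111
01101
00111
gen 5: 11100
00101
00111
00111
10101
10111
gen 6: 01100
11101
10111
00111
10101
10111
gen 7: 01100
10101
01011
01111
10101
10111
gen 8: 01100
00101
10011
11111
10101
10111
gen 9: 01100
00101
00011
00111
00101
10111
gen 10: 01100
00101
00011
00110
00110
10110
gen 11: 01100
00111
00100
00100
00110
10110
gen 12: 01100
00111
00100
00000
01000
10010
gen 13: 01110
00000
00110
00000
01000
10010
gen 14: 01110
00000
00111
00011
01001
10010
gen 15: 01110
00000
00110
00000
01000
10010
gen 16: 01110
00100
01000
00100
01000
10010
gen 17: 01110
00100
01001
00111
01001
10010
gen 18: 01110
00100
01001
10111
10001
00010
gen 19: 01110
00100
01001
10110
10010
00011
gen 20: 10110
10100
01001
10110
10010
00011
gen 21: 10110
10100
01001
10111
10001
00010
gen 22: 10110
10100
01001
00111
01001
10010
gen 23: 01010
11100
01001
00111
01001
10010
gen 24: 01010
11100
01001
00111
01101
11100
gen 25: 01010
11100
00001
11011
00101
11100

1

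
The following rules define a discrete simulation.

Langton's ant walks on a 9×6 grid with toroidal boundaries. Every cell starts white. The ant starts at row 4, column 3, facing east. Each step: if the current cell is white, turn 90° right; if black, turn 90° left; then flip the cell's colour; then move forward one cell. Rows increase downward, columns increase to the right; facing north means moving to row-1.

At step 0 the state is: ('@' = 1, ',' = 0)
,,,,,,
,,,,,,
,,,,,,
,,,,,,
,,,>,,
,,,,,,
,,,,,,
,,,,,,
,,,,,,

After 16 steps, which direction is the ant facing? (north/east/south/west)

east

0) ,,,,,,
,,,,,,
,,,,,,
,,,,,,
,,,>,,
,,,,,,
,,,,,,
,,,,,,
,,,,,,
1) ,,,,,,
,,,,,,
,,,,,,
,,,,,,
,,,@,,
,,,v,,
,,,,,,
,,,,,,
,,,,,,
2) ,,,,,,
,,,,,,
,,,,,,
,,,,,,
,,,@,,
,,<@,,
,,,,,,
,,,,,,
,,,,,,
3) ,,,,,,
,,,,,,
,,,,,,
,,,,,,
,,^@,,
,,@@,,
,,,,,,
,,,,,,
,,,,,,
4) ,,,,,,
,,,,,,
,,,,,,
,,,,,,
,,@>,,
,,@@,,
,,,,,,
,,,,,,
,,,,,,
5) ,,,,,,
,,,,,,
,,,,,,
,,,^,,
,,@,,,
,,@@,,
,,,,,,
,,,,,,
,,,,,,
6) ,,,,,,
,,,,,,
,,,,,,
,,,@>,
,,@,,,
,,@@,,
,,,,,,
,,,,,,
,,,,,,
7) ,,,,,,
,,,,,,
,,,,,,
,,,@@,
,,@,v,
,,@@,,
,,,,,,
,,,,,,
,,,,,,
8) ,,,,,,
,,,,,,
,,,,,,
,,,@@,
,,@<@,
,,@@,,
,,,,,,
,,,,,,
,,,,,,
9) ,,,,,,
,,,,,,
,,,,,,
,,,^@,
,,@@@,
,,@@,,
,,,,,,
,,,,,,
,,,,,,
10) ,,,,,,
,,,,,,
,,,,,,
,,<,@,
,,@@@,
,,@@,,
,,,,,,
,,,,,,
,,,,,,
11) ,,,,,,
,,,,,,
,,^,,,
,,@,@,
,,@@@,
,,@@,,
,,,,,,
,,,,,,
,,,,,,
12) ,,,,,,
,,,,,,
,,@>,,
,,@,@,
,,@@@,
,,@@,,
,,,,,,
,,,,,,
,,,,,,
13) ,,,,,,
,,,,,,
,,@@,,
,,@v@,
,,@@@,
,,@@,,
,,,,,,
,,,,,,
,,,,,,
14) ,,,,,,
,,,,,,
,,@@,,
,,<@@,
,,@@@,
,,@@,,
,,,,,,
,,,,,,
,,,,,,
15) ,,,,,,
,,,,,,
,,@@,,
,,,@@,
,,v@@,
,,@@,,
,,,,,,
,,,,,,
,,,,,,
16) ,,,,,,
,,,,,,
,,@@,,
,,,@@,
,,,>@,
,,@@,,
,,,,,,
,,,,,,
,,,,,,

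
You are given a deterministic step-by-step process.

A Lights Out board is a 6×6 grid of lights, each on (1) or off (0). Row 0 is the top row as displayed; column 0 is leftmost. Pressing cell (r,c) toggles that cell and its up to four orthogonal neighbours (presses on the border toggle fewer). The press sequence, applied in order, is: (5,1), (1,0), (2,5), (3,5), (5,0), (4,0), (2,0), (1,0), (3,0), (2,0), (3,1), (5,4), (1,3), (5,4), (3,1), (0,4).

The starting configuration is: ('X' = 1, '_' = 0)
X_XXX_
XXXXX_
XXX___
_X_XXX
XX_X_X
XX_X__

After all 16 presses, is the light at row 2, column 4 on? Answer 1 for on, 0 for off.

step 0: X_XXX_
XXXXX_
XXX___
_X_XXX
XX_X_X
XX_X__
step 1: X_XXX_
XXXXX_
XXX___
_X_XXX
X__X_X
__XX__
step 2: __XXX_
__XXX_
_XX___
_X_XXX
X__X_X
__XX__
step 3: __XXX_
__XXXX
_XX_XX
_X_XX_
X__X_X
__XX__
step 4: __XXX_
__XXXX
_XX_X_
_X_X_X
X__X__
__XX__
step 5: __XXX_
__XXXX
_XX_X_
_X_X_X
___X__
XXXX__
step 6: __XXX_
__XXXX
_XX_X_
XX_X_X
XX_X__
_XXX__
step 7: __XXX_
X_XXXX
X_X_X_
_X_X_X
XX_X__
_XXX__
step 8: X_XXX_
_XXXXX
__X_X_
_X_X_X
XX_X__
_XXX__
step 9: X_XXX_
_XXXXX
X_X_X_
X__X_X
_X_X__
_XXX__
step 10: X_XXX_
XXXXXX
_XX_X_
___X_X
_X_X__
_XXX__
step 11: X_XXX_
XXXXXX
__X_X_
XXXX_X
___X__
_XXX__
step 12: X_XXX_
XXXXXX
__X_X_
XXXX_X
___XX_
_XX_XX
step 13: X_X_X_
XX___X
__XXX_
XXXX_X
___XX_
_XX_XX
step 14: X_X_X_
XX___X
__XXX_
XXXX_X
___X__
_XXX__
step 15: X_X_X_
XX___X
_XXXX_
___X_X
_X_X__
_XXX__
step 16: X_XX_X
XX__XX
_XXXX_
___X_X
_X_X__
_XXX__

1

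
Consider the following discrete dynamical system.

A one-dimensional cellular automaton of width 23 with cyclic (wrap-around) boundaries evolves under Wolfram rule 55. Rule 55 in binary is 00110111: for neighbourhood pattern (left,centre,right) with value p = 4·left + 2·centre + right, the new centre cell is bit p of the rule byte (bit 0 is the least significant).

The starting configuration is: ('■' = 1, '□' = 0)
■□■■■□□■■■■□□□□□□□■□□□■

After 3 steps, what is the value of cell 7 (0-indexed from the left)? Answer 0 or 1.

step 0: ■□■■■□□■■■■□□□□□□□■□□□■
step 1: □■□□□■■□□□□■■■■■■■■■■■□
step 2: ■■■■■□□■■■■□□□□□□□□□□□■
step 3: □□□□□■■□□□□■■■■■■■■■■■□

0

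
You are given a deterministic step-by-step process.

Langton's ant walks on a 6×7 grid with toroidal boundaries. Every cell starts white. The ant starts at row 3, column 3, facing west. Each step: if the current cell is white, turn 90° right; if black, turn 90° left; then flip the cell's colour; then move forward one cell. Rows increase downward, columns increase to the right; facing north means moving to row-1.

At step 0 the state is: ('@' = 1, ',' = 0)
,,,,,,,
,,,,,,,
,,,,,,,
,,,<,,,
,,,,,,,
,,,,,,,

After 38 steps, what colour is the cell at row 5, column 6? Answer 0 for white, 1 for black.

1

[0] ,,,,,,,
,,,,,,,
,,,,,,,
,,,<,,,
,,,,,,,
,,,,,,,
[1] ,,,,,,,
,,,,,,,
,,,^,,,
,,,@,,,
,,,,,,,
,,,,,,,
[2] ,,,,,,,
,,,,,,,
,,,@>,,
,,,@,,,
,,,,,,,
,,,,,,,
[3] ,,,,,,,
,,,,,,,
,,,@@,,
,,,@v,,
,,,,,,,
,,,,,,,
[4] ,,,,,,,
,,,,,,,
,,,@@,,
,,,<@,,
,,,,,,,
,,,,,,,
[5] ,,,,,,,
,,,,,,,
,,,@@,,
,,,,@,,
,,,v,,,
,,,,,,,
[6] ,,,,,,,
,,,,,,,
,,,@@,,
,,,,@,,
,,<@,,,
,,,,,,,
[7] ,,,,,,,
,,,,,,,
,,,@@,,
,,^,@,,
,,@@,,,
,,,,,,,
[8] ,,,,,,,
,,,,,,,
,,,@@,,
,,@>@,,
,,@@,,,
,,,,,,,
[9] ,,,,,,,
,,,,,,,
,,,@@,,
,,@@@,,
,,@v,,,
,,,,,,,
[10] ,,,,,,,
,,,,,,,
,,,@@,,
,,@@@,,
,,@,>,,
,,,,,,,
[11] ,,,,,,,
,,,,,,,
,,,@@,,
,,@@@,,
,,@,@,,
,,,,v,,
[12] ,,,,,,,
,,,,,,,
,,,@@,,
,,@@@,,
,,@,@,,
,,,<@,,
[13] ,,,,,,,
,,,,,,,
,,,@@,,
,,@@@,,
,,@^@,,
,,,@@,,
[14] ,,,,,,,
,,,,,,,
,,,@@,,
,,@@@,,
,,@@>,,
,,,@@,,
[15] ,,,,,,,
,,,,,,,
,,,@@,,
,,@@^,,
,,@@,,,
,,,@@,,
[16] ,,,,,,,
,,,,,,,
,,,@@,,
,,@<,,,
,,@@,,,
,,,@@,,
[17] ,,,,,,,
,,,,,,,
,,,@@,,
,,@,,,,
,,@v,,,
,,,@@,,
[18] ,,,,,,,
,,,,,,,
,,,@@,,
,,@,,,,
,,@,>,,
,,,@@,,
[19] ,,,,,,,
,,,,,,,
,,,@@,,
,,@,,,,
,,@,@,,
,,,@v,,
[20] ,,,,,,,
,,,,,,,
,,,@@,,
,,@,,,,
,,@,@,,
,,,@,>,
[21] ,,,,,v,
,,,,,,,
,,,@@,,
,,@,,,,
,,@,@,,
,,,@,@,
[22] ,,,,<@,
,,,,,,,
,,,@@,,
,,@,,,,
,,@,@,,
,,,@,@,
[23] ,,,,@@,
,,,,,,,
,,,@@,,
,,@,,,,
,,@,@,,
,,,@^@,
[24] ,,,,@@,
,,,,,,,
,,,@@,,
,,@,,,,
,,@,@,,
,,,@@>,
[25] ,,,,@@,
,,,,,,,
,,,@@,,
,,@,,,,
,,@,@^,
,,,@@,,
[26] ,,,,@@,
,,,,,,,
,,,@@,,
,,@,,,,
,,@,@@>
,,,@@,,
[27] ,,,,@@,
,,,,,,,
,,,@@,,
,,@,,,,
,,@,@@@
,,,@@,v
[28] ,,,,@@,
,,,,,,,
,,,@@,,
,,@,,,,
,,@,@@@
,,,@@<@
[29] ,,,,@@,
,,,,,,,
,,,@@,,
,,@,,,,
,,@,@^@
,,,@@@@
[30] ,,,,@@,
,,,,,,,
,,,@@,,
,,@,,,,
,,@,<,@
,,,@@@@
[31] ,,,,@@,
,,,,,,,
,,,@@,,
,,@,,,,
,,@,,,@
,,,@v@@
[32] ,,,,@@,
,,,,,,,
,,,@@,,
,,@,,,,
,,@,,,@
,,,@,>@
[33] ,,,,@@,
,,,,,,,
,,,@@,,
,,@,,,,
,,@,,^@
,,,@,,@
[34] ,,,,@@,
,,,,,,,
,,,@@,,
,,@,,,,
,,@,,@>
,,,@,,@
[35] ,,,,@@,
,,,,,,,
,,,@@,,
,,@,,,^
,,@,,@,
,,,@,,@
[36] ,,,,@@,
,,,,,,,
,,,@@,,
>,@,,,@
,,@,,@,
,,,@,,@
[37] ,,,,@@,
,,,,,,,
,,,@@,,
@,@,,,@
v,@,,@,
,,,@,,@
[38] ,,,,@@,
,,,,,,,
,,,@@,,
@,@,,,@
@,@,,@<
,,,@,,@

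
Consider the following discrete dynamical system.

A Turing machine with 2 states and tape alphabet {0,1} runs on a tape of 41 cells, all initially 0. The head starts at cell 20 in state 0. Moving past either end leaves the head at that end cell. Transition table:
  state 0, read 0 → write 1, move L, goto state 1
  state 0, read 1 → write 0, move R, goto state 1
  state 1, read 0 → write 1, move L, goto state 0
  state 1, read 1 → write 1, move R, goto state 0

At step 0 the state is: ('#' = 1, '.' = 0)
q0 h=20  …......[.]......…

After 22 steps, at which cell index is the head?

1

step 0: q0 h=20  …......[.]......…
step 1: q1 h=19  …......[.]#.....…
step 2: q0 h=18  …......[.]##....…
step 3: q1 h=17  …......[.]###...…
step 4: q0 h=16  …......[.]####..…
step 5: q1 h=15  …......[.]#####.…
step 6: q0 h=14  …......[.]######…
step 7: q1 h=13  …......[.]######…
step 8: q0 h=12  …......[.]######…
step 9: q1 h=11  …......[.]######…
step 10: q0 h=10  …......[.]######…
step 11: q1 h= 9  …......[.]######…
step 12: q0 h= 8  …......[.]######…
step 13: q1 h= 7  …......[.]######…
step 14: q0 h= 6  |......[.]######…
step 15: q1 h= 5  |.....[.]######…
step 16: q0 h= 4  |....[.]######…
step 17: q1 h= 3  |...[.]######…
step 18: q0 h= 2  |..[.]######…
step 19: q1 h= 1  |.[.]######…
step 20: q0 h= 0  |[.]######…
step 21: q1 h= 0  |[#]######…
step 22: q0 h= 1  |#[#]######…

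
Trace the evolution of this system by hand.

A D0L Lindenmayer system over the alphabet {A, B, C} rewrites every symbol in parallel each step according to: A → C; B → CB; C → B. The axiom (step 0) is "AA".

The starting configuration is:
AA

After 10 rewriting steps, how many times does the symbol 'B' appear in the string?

68

0) AA
1) CC
2) BB
3) CBCB
4) BCBBCB
5) CBBCBCBBCB
6) BCBCBBCBBCBCBBCB
7) CBBCBBCBCBBCBCBBCBBCBCBBCB
8) BCBCBBCBCBBCBBCBCBBCBBCBCBBCBCBBCBBCBCBBCB
9) CBBCBBCBCBBCBBCBCBBCBCBBCBBCBCBBCBCBBCBBCBCBBCBBCBCBBCBCBBCBBCBCBBCB
10) BCBCBBCBCBBCBBCBCBBCBCBBCBBCBCBBCBBCBCBBCBCBBCBBCBCBBCBBCBCBBCBCBBCBBCBCBBCBCBBCBBCBCBBCBBCBCBBCBCBBCBBCBCBBCB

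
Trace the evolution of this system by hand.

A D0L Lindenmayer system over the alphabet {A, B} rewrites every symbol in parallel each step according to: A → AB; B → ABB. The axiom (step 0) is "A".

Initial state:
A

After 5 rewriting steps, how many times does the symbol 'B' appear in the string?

step 0: A
step 1: AB
step 2: ABABB
step 3: ABABBABABBABB
step 4: ABABBABABBABBABABBABABBABBABABBABB
step 5: ABABBABABBABBABABBABABBABBABABBABBABABBABABBABBABABBABABBABBABABBABBABABBABABBABBABABBABB

55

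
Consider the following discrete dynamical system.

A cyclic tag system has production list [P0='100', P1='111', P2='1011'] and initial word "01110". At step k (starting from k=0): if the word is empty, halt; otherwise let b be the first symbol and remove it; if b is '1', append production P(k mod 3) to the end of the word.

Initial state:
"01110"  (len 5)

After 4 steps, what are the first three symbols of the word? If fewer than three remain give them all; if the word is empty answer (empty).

011

gen 0: "01110"  (len 5)
gen 1: "1110"  (len 4)
gen 2: "110111"  (len 6)
gen 3: "101111011"  (len 9)
gen 4: "01111011100"  (len 11)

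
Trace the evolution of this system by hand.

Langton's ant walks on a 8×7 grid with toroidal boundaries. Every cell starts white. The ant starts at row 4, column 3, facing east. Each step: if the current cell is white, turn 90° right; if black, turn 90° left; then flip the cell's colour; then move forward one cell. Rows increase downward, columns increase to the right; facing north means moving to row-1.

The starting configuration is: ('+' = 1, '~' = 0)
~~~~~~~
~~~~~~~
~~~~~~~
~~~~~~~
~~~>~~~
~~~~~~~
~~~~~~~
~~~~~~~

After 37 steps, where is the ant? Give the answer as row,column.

3,6

t=0: ~~~~~~~
~~~~~~~
~~~~~~~
~~~~~~~
~~~>~~~
~~~~~~~
~~~~~~~
~~~~~~~
t=1: ~~~~~~~
~~~~~~~
~~~~~~~
~~~~~~~
~~~+~~~
~~~v~~~
~~~~~~~
~~~~~~~
t=2: ~~~~~~~
~~~~~~~
~~~~~~~
~~~~~~~
~~~+~~~
~~<+~~~
~~~~~~~
~~~~~~~
t=3: ~~~~~~~
~~~~~~~
~~~~~~~
~~~~~~~
~~^+~~~
~~++~~~
~~~~~~~
~~~~~~~
t=4: ~~~~~~~
~~~~~~~
~~~~~~~
~~~~~~~
~~+>~~~
~~++~~~
~~~~~~~
~~~~~~~
t=5: ~~~~~~~
~~~~~~~
~~~~~~~
~~~^~~~
~~+~~~~
~~++~~~
~~~~~~~
~~~~~~~
t=6: ~~~~~~~
~~~~~~~
~~~~~~~
~~~+>~~
~~+~~~~
~~++~~~
~~~~~~~
~~~~~~~
t=7: ~~~~~~~
~~~~~~~
~~~~~~~
~~~++~~
~~+~v~~
~~++~~~
~~~~~~~
~~~~~~~
t=8: ~~~~~~~
~~~~~~~
~~~~~~~
~~~++~~
~~+<+~~
~~++~~~
~~~~~~~
~~~~~~~
t=9: ~~~~~~~
~~~~~~~
~~~~~~~
~~~^+~~
~~+++~~
~~++~~~
~~~~~~~
~~~~~~~
t=10: ~~~~~~~
~~~~~~~
~~~~~~~
~~<~+~~
~~+++~~
~~++~~~
~~~~~~~
~~~~~~~
t=11: ~~~~~~~
~~~~~~~
~~^~~~~
~~+~+~~
~~+++~~
~~++~~~
~~~~~~~
~~~~~~~
t=12: ~~~~~~~
~~~~~~~
~~+>~~~
~~+~+~~
~~+++~~
~~++~~~
~~~~~~~
~~~~~~~
t=13: ~~~~~~~
~~~~~~~
~~++~~~
~~+v+~~
~~+++~~
~~++~~~
~~~~~~~
~~~~~~~
t=14: ~~~~~~~
~~~~~~~
~~++~~~
~~<++~~
~~+++~~
~~++~~~
~~~~~~~
~~~~~~~
t=15: ~~~~~~~
~~~~~~~
~~++~~~
~~~++~~
~~v++~~
~~++~~~
~~~~~~~
~~~~~~~
t=16: ~~~~~~~
~~~~~~~
~~++~~~
~~~++~~
~~~>+~~
~~++~~~
~~~~~~~
~~~~~~~
t=17: ~~~~~~~
~~~~~~~
~~++~~~
~~~^+~~
~~~~+~~
~~++~~~
~~~~~~~
~~~~~~~
t=18: ~~~~~~~
~~~~~~~
~~++~~~
~~<~+~~
~~~~+~~
~~++~~~
~~~~~~~
~~~~~~~
t=19: ~~~~~~~
~~~~~~~
~~^+~~~
~~+~+~~
~~~~+~~
~~++~~~
~~~~~~~
~~~~~~~
t=20: ~~~~~~~
~~~~~~~
~<~+~~~
~~+~+~~
~~~~+~~
~~++~~~
~~~~~~~
~~~~~~~
t=21: ~~~~~~~
~^~~~~~
~+~+~~~
~~+~+~~
~~~~+~~
~~++~~~
~~~~~~~
~~~~~~~
t=22: ~~~~~~~
~+>~~~~
~+~+~~~
~~+~+~~
~~~~+~~
~~++~~~
~~~~~~~
~~~~~~~
t=23: ~~~~~~~
~++~~~~
~+v+~~~
~~+~+~~
~~~~+~~
~~++~~~
~~~~~~~
~~~~~~~
t=24: ~~~~~~~
~++~~~~
~<++~~~
~~+~+~~
~~~~+~~
~~++~~~
~~~~~~~
~~~~~~~
t=25: ~~~~~~~
~++~~~~
~~++~~~
~v+~+~~
~~~~+~~
~~++~~~
~~~~~~~
~~~~~~~
t=26: ~~~~~~~
~++~~~~
~~++~~~
<++~+~~
~~~~+~~
~~++~~~
~~~~~~~
~~~~~~~
t=27: ~~~~~~~
~++~~~~
^~++~~~
+++~+~~
~~~~+~~
~~++~~~
~~~~~~~
~~~~~~~
t=28: ~~~~~~~
~++~~~~
+>++~~~
+++~+~~
~~~~+~~
~~++~~~
~~~~~~~
~~~~~~~
t=29: ~~~~~~~
~++~~~~
++++~~~
+v+~+~~
~~~~+~~
~~++~~~
~~~~~~~
~~~~~~~
t=30: ~~~~~~~
~++~~~~
++++~~~
+~>~+~~
~~~~+~~
~~++~~~
~~~~~~~
~~~~~~~
t=31: ~~~~~~~
~++~~~~
++^+~~~
+~~~+~~
~~~~+~~
~~++~~~
~~~~~~~
~~~~~~~
t=32: ~~~~~~~
~++~~~~
+<~+~~~
+~~~+~~
~~~~+~~
~~++~~~
~~~~~~~
~~~~~~~
t=33: ~~~~~~~
~++~~~~
+~~+~~~
+v~~+~~
~~~~+~~
~~++~~~
~~~~~~~
~~~~~~~
t=34: ~~~~~~~
~++~~~~
+~~+~~~
<+~~+~~
~~~~+~~
~~++~~~
~~~~~~~
~~~~~~~
t=35: ~~~~~~~
~++~~~~
+~~+~~~
~+~~+~~
v~~~+~~
~~++~~~
~~~~~~~
~~~~~~~
t=36: ~~~~~~~
~++~~~~
+~~+~~~
~+~~+~~
+~~~+~<
~~++~~~
~~~~~~~
~~~~~~~
t=37: ~~~~~~~
~++~~~~
+~~+~~~
~+~~+~^
+~~~+~+
~~++~~~
~~~~~~~
~~~~~~~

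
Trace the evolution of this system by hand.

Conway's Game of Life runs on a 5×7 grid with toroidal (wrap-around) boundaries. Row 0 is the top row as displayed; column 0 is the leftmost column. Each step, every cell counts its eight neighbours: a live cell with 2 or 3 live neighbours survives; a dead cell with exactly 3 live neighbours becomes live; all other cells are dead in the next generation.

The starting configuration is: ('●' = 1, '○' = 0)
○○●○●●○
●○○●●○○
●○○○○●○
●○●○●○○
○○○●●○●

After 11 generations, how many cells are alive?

k=0  ○○●○●●○
●○○●●○○
●○○○○●○
●○●○●○○
○○○●●○●
k=1  ○○●○○○●
○●○●○○○
●○○○○●○
●●○○●○○
○●●○○○●
k=2  ○○○●○○○
●●●○○○●
●○●○●○●
○○●○○●○
○○●●○●●
k=3  ○○○●●●○
○○●○○●●
○○●○○○○
●○●○○○○
○○●●○●●
k=4  ○○○○○○○
○○●○○●●
○○●●○○●
○○●○○○●
○●●○○●●
k=5  ●●●○○○○
○○●●○●●
●●●●○○●
○○○○○○●
●●●○○●●
k=6  ○○○○●○○
○○○○●●○
○●○●●○○
○○○●○○○
○○●○○●○
k=7  ○○○●●○○
○○○○○●○
○○●●○●○
○○○●○○○
○○○●●○○
k=8  ○○○●○●○
○○●○○●○
○○●●○○○
○○○○○○○
○○●○○○○
k=9  ○○●●●○○
○○●○○○○
○○●●○○○
○○●●○○○
○○○○○○○
k=10  ○○●●○○○
○●○○●○○
○●○○○○○
○○●●○○○
○○○○●○○
k=11  ○○●●●○○
○●○●○○○
○●○●○○○
○○●●○○○
○○○○●○○

10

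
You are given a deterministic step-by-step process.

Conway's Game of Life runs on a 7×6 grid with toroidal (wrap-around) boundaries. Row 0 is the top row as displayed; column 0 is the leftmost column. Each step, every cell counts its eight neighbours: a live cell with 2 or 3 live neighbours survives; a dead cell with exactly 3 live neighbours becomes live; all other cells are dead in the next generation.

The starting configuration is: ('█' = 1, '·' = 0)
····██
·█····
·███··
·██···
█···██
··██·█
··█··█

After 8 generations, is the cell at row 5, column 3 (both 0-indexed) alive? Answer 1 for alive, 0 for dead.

0

gen 0: ····██
·█····
·███··
·██···
█···██
··██·█
··█··█
gen 1: █···██
██·██·
█··█··
····██
█···██
·███··
█·█··█
gen 2: ··█···
·███··
████··
···█··
███···
··██··
··█···
gen 3: ······
█·····
█···█·
···█··
·█····
···█··
·██···
gen 4: ·█····
·····█
·····█
······
··█···
·█····
··█···
gen 5: ······
█·····
······
······
······
·██···
·██···
gen 6: ·█····
······
······
······
······
·██···
·██···
gen 7: ·██···
······
······
······
······
·██···
█·····
gen 8: ·█····
······
······
······
······
·█····
█·····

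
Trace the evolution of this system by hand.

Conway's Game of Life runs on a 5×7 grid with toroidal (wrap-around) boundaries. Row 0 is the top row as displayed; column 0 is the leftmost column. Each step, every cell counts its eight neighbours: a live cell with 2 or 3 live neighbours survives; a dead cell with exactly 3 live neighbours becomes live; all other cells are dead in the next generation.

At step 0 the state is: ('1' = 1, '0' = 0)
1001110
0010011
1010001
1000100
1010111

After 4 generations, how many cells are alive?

5

[0] 1001110
0010011
1010001
1000100
1010111
[1] 1010000
0010000
1001000
0000100
1000000
[2] 0000000
0011000
0001000
0000000
0100000
[3] 0010000
0011000
0011000
0000000
0000000
[4] 0011000
0100000
0011000
0000000
0000000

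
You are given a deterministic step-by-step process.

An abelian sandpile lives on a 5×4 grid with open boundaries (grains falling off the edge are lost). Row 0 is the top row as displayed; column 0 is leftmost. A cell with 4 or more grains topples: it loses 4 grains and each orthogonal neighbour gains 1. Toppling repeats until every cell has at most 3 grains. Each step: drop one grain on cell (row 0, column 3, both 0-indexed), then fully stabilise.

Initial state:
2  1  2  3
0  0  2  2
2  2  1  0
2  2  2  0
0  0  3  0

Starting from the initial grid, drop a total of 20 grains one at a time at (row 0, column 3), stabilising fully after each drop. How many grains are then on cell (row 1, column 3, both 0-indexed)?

1

[0] 2  1  2  3
0  0  2  2
2  2  1  0
2  2  2  0
0  0  3  0
[1] 2  1  3  0
0  0  2  3
2  2  1  0
2  2  2  0
0  0  3  0
[2] 2  1  3  1
0  0  2  3
2  2  1  0
2  2  2  0
0  0  3  0
[3] 2  1  3  2
0  0  2  3
2  2  1  0
2  2  2  0
0  0  3  0
[4] 2  1  3  3
0  0  2  3
2  2  1  0
2  2  2  0
0  0  3  0
[5] 2  2  1  2
0  1  0  1
2  2  2  1
2  2  2  0
0  0  3  0
[6] 2  2  1  3
0  1  0  1
2  2  2  1
2  2  2  0
0  0  3  0
[7] 2  2  2  0
0  1  0  2
2  2  2  1
2  2  2  0
0  0  3  0
[8] 2  2  2  1
0  1  0  2
2  2  2  1
2  2  2  0
0  0  3  0
[9] 2  2  2  2
0  1  0  2
2  2  2  1
2  2  2  0
0  0  3  0
[10] 2  2  2  3
0  1  0  2
2  2  2  1
2  2  2  0
0  0  3  0
[11] 2  2  3  0
0  1  0  3
2  2  2  1
2  2  2  0
0  0  3  0
[12] 2  2  3  1
0  1  0  3
2  2  2  1
2  2  2  0
0  0  3  0
[13] 2  2  3  2
0  1  0  3
2  2  2  1
2  2  2  0
0  0  3  0
[14] 2  2  3  3
0  1  0  3
2  2  2  1
2  2  2  0
0  0  3  0
[15] 2  3  0  2
0  1  2  0
2  2  2  2
2  2  2  0
0  0  3  0
[16] 2  3  0  3
0  1  2  0
2  2  2  2
2  2  2  0
0  0  3  0
[17] 2  3  1  0
0  1  2  1
2  2  2  2
2  2  2  0
0  0  3  0
[18] 2  3  1  1
0  1  2  1
2  2  2  2
2  2  2  0
0  0  3  0
[19] 2  3  1  2
0  1  2  1
2  2  2  2
2  2  2  0
0  0  3  0
[20] 2  3  1  3
0  1  2  1
2  2  2  2
2  2  2  0
0  0  3  0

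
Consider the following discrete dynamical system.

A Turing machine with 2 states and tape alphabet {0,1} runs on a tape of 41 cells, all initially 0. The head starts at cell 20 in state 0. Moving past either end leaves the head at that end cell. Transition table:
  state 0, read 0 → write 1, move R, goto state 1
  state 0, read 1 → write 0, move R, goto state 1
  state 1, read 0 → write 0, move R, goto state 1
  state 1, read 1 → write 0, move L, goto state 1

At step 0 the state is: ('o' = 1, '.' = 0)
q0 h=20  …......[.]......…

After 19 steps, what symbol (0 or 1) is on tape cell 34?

[0] q0 h=20  …......[.]......…
[1] q1 h=21  ….....o[.]......…
[2] q1 h=22  …....o.[.]......…
[3] q1 h=23  …...o..[.]......…
[4] q1 h=24  …..o...[.]......…
[5] q1 h=25  ….o....[.]......…
[6] q1 h=26  …o.....[.]......…
[7] q1 h=27  …......[.]......…
[8] q1 h=28  …......[.]......…
[9] q1 h=29  …......[.]......…
[10] q1 h=30  …......[.]......…
[11] q1 h=31  …......[.]......…
[12] q1 h=32  …......[.]......…
[13] q1 h=33  …......[.]......…
[14] q1 h=34  …......[.]......|
[15] q1 h=35  …......[.].....|
[16] q1 h=36  …......[.]....|
[17] q1 h=37  …......[.]...|
[18] q1 h=38  …......[.]..|
[19] q1 h=39  …......[.].|

0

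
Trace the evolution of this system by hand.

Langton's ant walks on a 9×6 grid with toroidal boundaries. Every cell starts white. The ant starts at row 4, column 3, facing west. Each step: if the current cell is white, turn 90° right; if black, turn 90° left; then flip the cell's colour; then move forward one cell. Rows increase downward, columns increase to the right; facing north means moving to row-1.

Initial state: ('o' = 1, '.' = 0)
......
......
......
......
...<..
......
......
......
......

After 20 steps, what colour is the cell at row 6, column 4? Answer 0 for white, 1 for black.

t=0: ......
......
......
......
...<..
......
......
......
......
t=1: ......
......
......
...^..
...o..
......
......
......
......
t=2: ......
......
......
...o>.
...o..
......
......
......
......
t=3: ......
......
......
...oo.
...ov.
......
......
......
......
t=4: ......
......
......
...oo.
...<o.
......
......
......
......
t=5: ......
......
......
...oo.
....o.
...v..
......
......
......
t=6: ......
......
......
...oo.
....o.
..<o..
......
......
......
t=7: ......
......
......
...oo.
..^.o.
..oo..
......
......
......
t=8: ......
......
......
...oo.
..o>o.
..oo..
......
......
......
t=9: ......
......
......
...oo.
..ooo.
..ov..
......
......
......
t=10: ......
......
......
...oo.
..ooo.
..o.>.
......
......
......
t=11: ......
......
......
...oo.
..ooo.
..o.o.
....v.
......
......
t=12: ......
......
......
...oo.
..ooo.
..o.o.
...<o.
......
......
t=13: ......
......
......
...oo.
..ooo.
..o^o.
...oo.
......
......
t=14: ......
......
......
...oo.
..ooo.
..oo>.
...oo.
......
......
t=15: ......
......
......
...oo.
..oo^.
..oo..
...oo.
......
......
t=16: ......
......
......
...oo.
..o<..
..oo..
...oo.
......
......
t=17: ......
......
......
...oo.
..o...
..ov..
...oo.
......
......
t=18: ......
......
......
...oo.
..o...
..o.>.
...oo.
......
......
t=19: ......
......
......
...oo.
..o...
..o.o.
...ov.
......
......
t=20: ......
......
......
...oo.
..o...
..o.o.
...o.>
......
......

0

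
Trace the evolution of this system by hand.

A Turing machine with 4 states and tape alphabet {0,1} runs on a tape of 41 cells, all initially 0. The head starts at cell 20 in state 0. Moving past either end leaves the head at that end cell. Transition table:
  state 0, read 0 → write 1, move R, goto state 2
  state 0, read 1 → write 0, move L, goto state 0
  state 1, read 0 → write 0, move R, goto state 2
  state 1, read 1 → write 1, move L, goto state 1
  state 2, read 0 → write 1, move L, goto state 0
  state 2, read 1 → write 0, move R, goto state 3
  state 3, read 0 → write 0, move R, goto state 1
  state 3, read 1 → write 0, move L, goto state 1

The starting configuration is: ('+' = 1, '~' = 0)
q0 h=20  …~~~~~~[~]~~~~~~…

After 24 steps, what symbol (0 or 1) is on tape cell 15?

1

k=0  q0 h=20  …~~~~~~[~]~~~~~~…
k=1  q2 h=21  …~~~~~+[~]~~~~~~…
k=2  q0 h=20  …~~~~~~[+]+~~~~~…
k=3  q0 h=19  …~~~~~~[~]~+~~~~…
k=4  q2 h=20  …~~~~~+[~]+~~~~~…
k=5  q0 h=19  …~~~~~~[+]++~~~~…
k=6  q0 h=18  …~~~~~~[~]~++~~~…
k=7  q2 h=19  …~~~~~+[~]++~~~~…
k=8  q0 h=18  …~~~~~~[+]+++~~~…
k=9  q0 h=17  …~~~~~~[~]~+++~~…
k=10  q2 h=18  …~~~~~+[~]+++~~~…
k=11  q0 h=17  …~~~~~~[+]++++~~…
k=12  q0 h=16  …~~~~~~[~]~++++~…
k=13  q2 h=17  …~~~~~+[~]++++~~…
k=14  q0 h=16  …~~~~~~[+]+++++~…
k=15  q0 h=15  …~~~~~~[~]~+++++…
k=16  q2 h=16  …~~~~~+[~]+++++~…
k=17  q0 h=15  …~~~~~~[+]++++++…
k=18  q0 h=14  …~~~~~~[~]~+++++…
k=19  q2 h=15  …~~~~~+[~]++++++…
k=20  q0 h=14  …~~~~~~[+]++++++…
k=21  q0 h=13  …~~~~~~[~]~+++++…
k=22  q2 h=14  …~~~~~+[~]++++++…
k=23  q0 h=13  …~~~~~~[+]++++++…
k=24  q0 h=12  …~~~~~~[~]~+++++…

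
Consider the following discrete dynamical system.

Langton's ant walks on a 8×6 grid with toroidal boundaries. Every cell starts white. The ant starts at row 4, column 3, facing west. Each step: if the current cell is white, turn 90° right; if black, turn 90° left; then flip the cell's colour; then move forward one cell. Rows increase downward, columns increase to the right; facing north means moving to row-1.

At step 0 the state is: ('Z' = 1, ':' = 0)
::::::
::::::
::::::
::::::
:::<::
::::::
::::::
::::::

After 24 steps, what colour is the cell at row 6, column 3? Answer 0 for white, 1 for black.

1

t=0: ::::::
::::::
::::::
::::::
:::<::
::::::
::::::
::::::
t=1: ::::::
::::::
::::::
:::^::
:::Z::
::::::
::::::
::::::
t=2: ::::::
::::::
::::::
:::Z>:
:::Z::
::::::
::::::
::::::
t=3: ::::::
::::::
::::::
:::ZZ:
:::Zv:
::::::
::::::
::::::
t=4: ::::::
::::::
::::::
:::ZZ:
:::<Z:
::::::
::::::
::::::
t=5: ::::::
::::::
::::::
:::ZZ:
::::Z:
:::v::
::::::
::::::
t=6: ::::::
::::::
::::::
:::ZZ:
::::Z:
::<Z::
::::::
::::::
t=7: ::::::
::::::
::::::
:::ZZ:
::^:Z:
::ZZ::
::::::
::::::
t=8: ::::::
::::::
::::::
:::ZZ:
::Z>Z:
::ZZ::
::::::
::::::
t=9: ::::::
::::::
::::::
:::ZZ:
::ZZZ:
::Zv::
::::::
::::::
t=10: ::::::
::::::
::::::
:::ZZ:
::ZZZ:
::Z:>:
::::::
::::::
t=11: ::::::
::::::
::::::
:::ZZ:
::ZZZ:
::Z:Z:
::::v:
::::::
t=12: ::::::
::::::
::::::
:::ZZ:
::ZZZ:
::Z:Z:
:::<Z:
::::::
t=13: ::::::
::::::
::::::
:::ZZ:
::ZZZ:
::Z^Z:
:::ZZ:
::::::
t=14: ::::::
::::::
::::::
:::ZZ:
::ZZZ:
::ZZ>:
:::ZZ:
::::::
t=15: ::::::
::::::
::::::
:::ZZ:
::ZZ^:
::ZZ::
:::ZZ:
::::::
t=16: ::::::
::::::
::::::
:::ZZ:
::Z<::
::ZZ::
:::ZZ:
::::::
t=17: ::::::
::::::
::::::
:::ZZ:
::Z:::
::Zv::
:::ZZ:
::::::
t=18: ::::::
::::::
::::::
:::ZZ:
::Z:::
::Z:>:
:::ZZ:
::::::
t=19: ::::::
::::::
::::::
:::ZZ:
::Z:::
::Z:Z:
:::Zv:
::::::
t=20: ::::::
::::::
::::::
:::ZZ:
::Z:::
::Z:Z:
:::Z:>
::::::
t=21: ::::::
::::::
::::::
:::ZZ:
::Z:::
::Z:Z:
:::Z:Z
:::::v
t=22: ::::::
::::::
::::::
:::ZZ:
::Z:::
::Z:Z:
:::Z:Z
::::<Z
t=23: ::::::
::::::
::::::
:::ZZ:
::Z:::
::Z:Z:
:::Z^Z
::::ZZ
t=24: ::::::
::::::
::::::
:::ZZ:
::Z:::
::Z:Z:
:::ZZ>
::::ZZ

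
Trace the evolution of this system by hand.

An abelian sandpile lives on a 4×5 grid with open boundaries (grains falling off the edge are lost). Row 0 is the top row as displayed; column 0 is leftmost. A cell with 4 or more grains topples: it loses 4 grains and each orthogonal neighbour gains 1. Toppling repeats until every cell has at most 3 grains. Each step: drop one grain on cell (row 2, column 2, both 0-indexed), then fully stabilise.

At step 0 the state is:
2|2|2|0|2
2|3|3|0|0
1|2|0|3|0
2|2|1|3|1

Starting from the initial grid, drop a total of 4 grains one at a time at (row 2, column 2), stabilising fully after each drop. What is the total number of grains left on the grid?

34

0) 2|2|2|0|2
2|3|3|0|0
1|2|0|3|0
2|2|1|3|1
1) 2|2|2|0|2
2|3|3|0|0
1|2|1|3|0
2|2|1|3|1
2) 2|2|2|0|2
2|3|3|0|0
1|2|2|3|0
2|2|1|3|1
3) 2|2|2|0|2
2|3|3|0|0
1|2|3|3|0
2|2|1|3|1
4) 2|3|3|0|2
3|1|1|2|0
2|0|3|1|1
2|3|3|0|2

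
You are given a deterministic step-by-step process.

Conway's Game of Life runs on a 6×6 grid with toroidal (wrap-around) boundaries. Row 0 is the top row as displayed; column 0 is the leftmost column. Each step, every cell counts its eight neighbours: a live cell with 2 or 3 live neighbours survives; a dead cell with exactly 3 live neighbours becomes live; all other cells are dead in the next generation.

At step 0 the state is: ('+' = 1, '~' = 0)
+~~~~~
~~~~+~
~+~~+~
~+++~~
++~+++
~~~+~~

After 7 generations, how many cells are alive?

k=0  +~~~~~
~~~~+~
~+~~+~
~+++~~
++~+++
~~~+~~
k=1  ~~~~~~
~~~~~+
~+~~+~
~~~~~~
++~~~+
~+++~~
k=2  ~~+~~~
~~~~~~
~~~~~~
~+~~~+
++~~~~
~++~~~
k=3  ~++~~~
~~~~~~
~~~~~~
~+~~~~
~~~~~~
+~+~~~
k=4  ~++~~~
~~~~~~
~~~~~~
~~~~~~
~+~~~~
~~+~~~
k=5  ~++~~~
~~~~~~
~~~~~~
~~~~~~
~~~~~~
~~+~~~
k=6  ~++~~~
~~~~~~
~~~~~~
~~~~~~
~~~~~~
~++~~~
k=7  ~++~~~
~~~~~~
~~~~~~
~~~~~~
~~~~~~
~++~~~

4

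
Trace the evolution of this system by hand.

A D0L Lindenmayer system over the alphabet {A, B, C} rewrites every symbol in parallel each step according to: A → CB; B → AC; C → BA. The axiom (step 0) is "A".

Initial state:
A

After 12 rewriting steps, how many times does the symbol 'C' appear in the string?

gen 0: A
gen 1: CB
gen 2: BAAC
gen 3: ACCBCBBA
gen 4: CBBABAACBAACACCB
gen 5: BAACACCBACCBCBBAACCBCBBACBBABAAC
gen 6: ACCBCBBACBBABAACCBBABAACBAACACCBCBBABAACBAACACCBBAACACCBACCBCBBA
gen 7: CBBABAACBAACACCBBAACACCBACCBCBBABAACACCBACCBCBBAACCBCBBACB…CBACCBCBBAACCBCBBACBBABAACACCBCBBACBBABAACCBBABAACBAACACCB  (len 128)
gen 8: BAACACCBACCBCBBAACCBCBBACBBABAACACCBCBBACBBABAACCBBABAACBA…ACBAACACCBBAACACCBACCBCBBABAACACCBACCBCBBAACCBCBBACBBABAAC  (len 256)
gen 9: ACCBCBBACBBABAACCBBABAACBAACACCBCBBABAACBAACACCBBAACACCBAC…BACBBABAACCBBABAACBAACACCBCBBABAACBAACACCBBAACACCBACCBCBBA  (len 512)
gen 10: CBBABAACBAACACCBBAACACCBACCBCBBABAACACCBACCBCBBAACCBCBBACB…CBACCBCBBAACCBCBBACBBABAACACCBCBBACBBABAACCBBABAACBAACACCB  (len 1024)
gen 11: BAACACCBACCBCBBAACCBCBBACBBABAACACCBCBBACBBABAACCBBABAACBA…ACBAACACCBBAACACCBACCBCBBABAACACCBACCBCBBAACCBCBBACBBABAAC  (len 2048)
gen 12: ACCBCBBACBBABAACCBBABAACBAACACCBCBBABAACBAACACCBBAACACCBAC…BACBBABAACCBBABAACBAACACCBCBBABAACBAACACCBBAACACCBACCBCBBA  (len 4096)

1365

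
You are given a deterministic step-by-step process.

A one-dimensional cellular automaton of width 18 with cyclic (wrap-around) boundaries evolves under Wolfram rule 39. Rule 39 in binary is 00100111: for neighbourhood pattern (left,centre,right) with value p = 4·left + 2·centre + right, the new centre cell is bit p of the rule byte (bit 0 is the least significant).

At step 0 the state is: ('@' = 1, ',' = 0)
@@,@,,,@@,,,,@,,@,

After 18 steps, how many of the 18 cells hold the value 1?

gen 0: @@,@,,,@@,,,,@,,@,
gen 1: ,,@@,@@,,,@@@@,@@@
gen 2: ,@,,@,,,@@,,,,@,,,
gen 3: @@,@@,@@,,,@@@@,@@
gen 4: ,,@,,@,,,@@,,,,@,,
gen 5: @@@,@@,@@,,,@@@@,@
gen 6: ,,,@,,@,,,@@,,,,@,
gen 7: @@@@,@@,@@,,,@@@@,
gen 8: ,,,,@,,@,,,@@,,,,@
gen 9: ,@@@@,@@,@@,,,@@@@
gen 10: @,,,,@,,@,,,@@,,,,
gen 11: @,@@@@,@@,@@,,,@@@
gen 12: ,@,,,,@,,@,,,@@,,,
gen 13: @@,@@@@,@@,@@,,,@@
gen 14: ,,@,,,,@,,@,,,@@,,
gen 15: @@@,@@@@,@@,@@,,,@
gen 16: ,,,@,,,,@,,@,,,@@,
gen 17: @@@@,@@@@,@@,@@,,,
gen 18: ,,,,@,,,,@,,@,,,@@

5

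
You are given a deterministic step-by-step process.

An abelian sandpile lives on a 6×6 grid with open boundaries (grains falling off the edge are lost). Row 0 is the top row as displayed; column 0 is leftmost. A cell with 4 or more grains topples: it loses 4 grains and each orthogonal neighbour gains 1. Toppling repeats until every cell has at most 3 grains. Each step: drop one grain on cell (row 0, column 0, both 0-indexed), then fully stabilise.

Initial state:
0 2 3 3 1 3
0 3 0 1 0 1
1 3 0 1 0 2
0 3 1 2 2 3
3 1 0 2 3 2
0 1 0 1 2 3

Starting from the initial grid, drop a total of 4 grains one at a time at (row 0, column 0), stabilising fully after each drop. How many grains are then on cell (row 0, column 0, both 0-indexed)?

[0] 0 2 3 3 1 3
0 3 0 1 0 1
1 3 0 1 0 2
0 3 1 2 2 3
3 1 0 2 3 2
0 1 0 1 2 3
[1] 1 2 3 3 1 3
0 3 0 1 0 1
1 3 0 1 0 2
0 3 1 2 2 3
3 1 0 2 3 2
0 1 0 1 2 3
[2] 2 2 3 3 1 3
0 3 0 1 0 1
1 3 0 1 0 2
0 3 1 2 2 3
3 1 0 2 3 2
0 1 0 1 2 3
[3] 3 2 3 3 1 3
0 3 0 1 0 1
1 3 0 1 0 2
0 3 1 2 2 3
3 1 0 2 3 2
0 1 0 1 2 3
[4] 0 3 3 3 1 3
1 3 0 1 0 1
1 3 0 1 0 2
0 3 1 2 2 3
3 1 0 2 3 2
0 1 0 1 2 3

0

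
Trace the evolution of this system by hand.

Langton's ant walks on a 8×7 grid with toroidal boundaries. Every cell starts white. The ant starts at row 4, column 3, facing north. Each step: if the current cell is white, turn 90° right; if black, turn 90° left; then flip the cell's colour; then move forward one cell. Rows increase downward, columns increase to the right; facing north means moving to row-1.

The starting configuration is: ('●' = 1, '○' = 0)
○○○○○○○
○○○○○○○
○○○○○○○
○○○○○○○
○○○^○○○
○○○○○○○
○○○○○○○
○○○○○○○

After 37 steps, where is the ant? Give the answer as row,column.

t=0: ○○○○○○○
○○○○○○○
○○○○○○○
○○○○○○○
○○○^○○○
○○○○○○○
○○○○○○○
○○○○○○○
t=1: ○○○○○○○
○○○○○○○
○○○○○○○
○○○○○○○
○○○●>○○
○○○○○○○
○○○○○○○
○○○○○○○
t=2: ○○○○○○○
○○○○○○○
○○○○○○○
○○○○○○○
○○○●●○○
○○○○v○○
○○○○○○○
○○○○○○○
t=3: ○○○○○○○
○○○○○○○
○○○○○○○
○○○○○○○
○○○●●○○
○○○<●○○
○○○○○○○
○○○○○○○
t=4: ○○○○○○○
○○○○○○○
○○○○○○○
○○○○○○○
○○○^●○○
○○○●●○○
○○○○○○○
○○○○○○○
t=5: ○○○○○○○
○○○○○○○
○○○○○○○
○○○○○○○
○○<○●○○
○○○●●○○
○○○○○○○
○○○○○○○
t=6: ○○○○○○○
○○○○○○○
○○○○○○○
○○^○○○○
○○●○●○○
○○○●●○○
○○○○○○○
○○○○○○○
t=7: ○○○○○○○
○○○○○○○
○○○○○○○
○○●>○○○
○○●○●○○
○○○●●○○
○○○○○○○
○○○○○○○
t=8: ○○○○○○○
○○○○○○○
○○○○○○○
○○●●○○○
○○●v●○○
○○○●●○○
○○○○○○○
○○○○○○○
t=9: ○○○○○○○
○○○○○○○
○○○○○○○
○○●●○○○
○○<●●○○
○○○●●○○
○○○○○○○
○○○○○○○
t=10: ○○○○○○○
○○○○○○○
○○○○○○○
○○●●○○○
○○○●●○○
○○v●●○○
○○○○○○○
○○○○○○○
t=11: ○○○○○○○
○○○○○○○
○○○○○○○
○○●●○○○
○○○●●○○
○<●●●○○
○○○○○○○
○○○○○○○
t=12: ○○○○○○○
○○○○○○○
○○○○○○○
○○●●○○○
○^○●●○○
○●●●●○○
○○○○○○○
○○○○○○○
t=13: ○○○○○○○
○○○○○○○
○○○○○○○
○○●●○○○
○●>●●○○
○●●●●○○
○○○○○○○
○○○○○○○
t=14: ○○○○○○○
○○○○○○○
○○○○○○○
○○●●○○○
○●●●●○○
○●v●●○○
○○○○○○○
○○○○○○○
t=15: ○○○○○○○
○○○○○○○
○○○○○○○
○○●●○○○
○●●●●○○
○●○>●○○
○○○○○○○
○○○○○○○
t=16: ○○○○○○○
○○○○○○○
○○○○○○○
○○●●○○○
○●●^●○○
○●○○●○○
○○○○○○○
○○○○○○○
t=17: ○○○○○○○
○○○○○○○
○○○○○○○
○○●●○○○
○●<○●○○
○●○○●○○
○○○○○○○
○○○○○○○
t=18: ○○○○○○○
○○○○○○○
○○○○○○○
○○●●○○○
○●○○●○○
○●v○●○○
○○○○○○○
○○○○○○○
t=19: ○○○○○○○
○○○○○○○
○○○○○○○
○○●●○○○
○●○○●○○
○<●○●○○
○○○○○○○
○○○○○○○
t=20: ○○○○○○○
○○○○○○○
○○○○○○○
○○●●○○○
○●○○●○○
○○●○●○○
○v○○○○○
○○○○○○○
t=21: ○○○○○○○
○○○○○○○
○○○○○○○
○○●●○○○
○●○○●○○
○○●○●○○
<●○○○○○
○○○○○○○
t=22: ○○○○○○○
○○○○○○○
○○○○○○○
○○●●○○○
○●○○●○○
^○●○●○○
●●○○○○○
○○○○○○○
t=23: ○○○○○○○
○○○○○○○
○○○○○○○
○○●●○○○
○●○○●○○
●>●○●○○
●●○○○○○
○○○○○○○
t=24: ○○○○○○○
○○○○○○○
○○○○○○○
○○●●○○○
○●○○●○○
●●●○●○○
●v○○○○○
○○○○○○○
t=25: ○○○○○○○
○○○○○○○
○○○○○○○
○○●●○○○
○●○○●○○
●●●○●○○
●○>○○○○
○○○○○○○
t=26: ○○○○○○○
○○○○○○○
○○○○○○○
○○●●○○○
○●○○●○○
●●●○●○○
●○●○○○○
○○v○○○○
t=27: ○○○○○○○
○○○○○○○
○○○○○○○
○○●●○○○
○●○○●○○
●●●○●○○
●○●○○○○
○<●○○○○
t=28: ○○○○○○○
○○○○○○○
○○○○○○○
○○●●○○○
○●○○●○○
●●●○●○○
●^●○○○○
○●●○○○○
t=29: ○○○○○○○
○○○○○○○
○○○○○○○
○○●●○○○
○●○○●○○
●●●○●○○
●●>○○○○
○●●○○○○
t=30: ○○○○○○○
○○○○○○○
○○○○○○○
○○●●○○○
○●○○●○○
●●^○●○○
●●○○○○○
○●●○○○○
t=31: ○○○○○○○
○○○○○○○
○○○○○○○
○○●●○○○
○●○○●○○
●<○○●○○
●●○○○○○
○●●○○○○
t=32: ○○○○○○○
○○○○○○○
○○○○○○○
○○●●○○○
○●○○●○○
●○○○●○○
●v○○○○○
○●●○○○○
t=33: ○○○○○○○
○○○○○○○
○○○○○○○
○○●●○○○
○●○○●○○
●○○○●○○
●○>○○○○
○●●○○○○
t=34: ○○○○○○○
○○○○○○○
○○○○○○○
○○●●○○○
○●○○●○○
●○○○●○○
●○●○○○○
○●v○○○○
t=35: ○○○○○○○
○○○○○○○
○○○○○○○
○○●●○○○
○●○○●○○
●○○○●○○
●○●○○○○
○●○>○○○
t=36: ○○○v○○○
○○○○○○○
○○○○○○○
○○●●○○○
○●○○●○○
●○○○●○○
●○●○○○○
○●○●○○○
t=37: ○○<●○○○
○○○○○○○
○○○○○○○
○○●●○○○
○●○○●○○
●○○○●○○
●○●○○○○
○●○●○○○

0,2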